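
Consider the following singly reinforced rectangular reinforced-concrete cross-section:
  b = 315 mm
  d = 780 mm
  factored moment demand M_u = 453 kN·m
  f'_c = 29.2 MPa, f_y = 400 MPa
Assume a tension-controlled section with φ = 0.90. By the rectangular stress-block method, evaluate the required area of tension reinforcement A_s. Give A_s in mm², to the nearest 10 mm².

A_s ≈ 1710 mm²

M_n = M_u/φ = 453/0.90 = 503.333 kN·m.
With M_n = 0.85 f'_c a b (d − a/2), solve the quadratic for a:
a = d − √(d² − 2M_n/(0.85 f'_c b)) = 780 − √(780² − 2 × 503.333×10⁶/(0.85 × 29.2 × 315)) = 87.44 mm.
A_s = 0.85 f'_c a b / f_y = 0.85 × 29.2 × 87.44 × 315 / 400 = 1709.1 mm².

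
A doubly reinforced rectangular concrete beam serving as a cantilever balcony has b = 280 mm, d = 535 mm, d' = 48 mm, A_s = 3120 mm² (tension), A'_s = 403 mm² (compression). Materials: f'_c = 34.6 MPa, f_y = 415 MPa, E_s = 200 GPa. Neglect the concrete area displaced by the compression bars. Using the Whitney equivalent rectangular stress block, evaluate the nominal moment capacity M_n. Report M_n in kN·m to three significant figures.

M_n ≈ 607 kN·m

Assume both tension and compression steel yield.
Net tension couple steel: A_s − A'_s = 2717 mm².
a = (A_s − A'_s) f_y / (0.85 f'_c b) = 1127555/(0.85 × 34.6 × 280) = 136.93 mm.
c = a/β₁ = 136.93/0.803 = 170.52 mm; ε'_s = 0.003(c − d')/c = 0.0022 ≥ f_y/E_s = 0.0021, so compression steel does yield.
M_n = (A_s − A'_s) f_y (d − a/2) + A'_s f_y (d − d') = [1127555 × (535 − 68.465) + 167245 × (535 − 48)] × 10⁻⁶ = 526.04 + 81.45 = 607.49 kN·m.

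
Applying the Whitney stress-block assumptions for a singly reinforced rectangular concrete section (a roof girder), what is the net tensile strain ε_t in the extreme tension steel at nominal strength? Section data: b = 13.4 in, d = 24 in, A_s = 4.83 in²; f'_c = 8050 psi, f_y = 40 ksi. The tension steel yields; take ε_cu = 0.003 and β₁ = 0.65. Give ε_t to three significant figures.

a = A_s f_y/(0.85 f'_c b) = 2.107 in.
β₁ = 0.65, so c = a/β₁ = 2.107/0.65 = 3.242 in.
From the linear strain diagram with ε_cu = 0.003: ε_t = 0.003 (d − c)/c = 0.003 × (24 − 3.242)/3.242 = 0.0192.
Since ε_t ≥ 0.005, the section is tension-controlled.

ε_t ≈ 0.0192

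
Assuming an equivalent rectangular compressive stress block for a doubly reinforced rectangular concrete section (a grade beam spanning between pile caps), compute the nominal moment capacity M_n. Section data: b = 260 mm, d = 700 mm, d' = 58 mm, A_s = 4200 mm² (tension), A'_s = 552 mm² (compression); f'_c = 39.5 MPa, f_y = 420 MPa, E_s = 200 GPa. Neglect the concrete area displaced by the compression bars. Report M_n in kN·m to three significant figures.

M_n ≈ 1090 kN·m

Assume both tension and compression steel yield.
Net tension couple steel: A_s − A'_s = 3648 mm².
a = (A_s − A'_s) f_y / (0.85 f'_c b) = 1532160/(0.85 × 39.5 × 260) = 175.52 mm.
c = a/β₁ = 175.52/0.768 = 228.54 mm; ε'_s = 0.003(c − d')/c = 0.0022 ≥ f_y/E_s = 0.0021, so compression steel does yield.
M_n = (A_s − A'_s) f_y (d − a/2) + A'_s f_y (d − d') = [1532160 × (700 − 87.76) + 231840 × (700 − 58)] × 10⁻⁶ = 938.05 + 148.84 = 1086.89 kN·m.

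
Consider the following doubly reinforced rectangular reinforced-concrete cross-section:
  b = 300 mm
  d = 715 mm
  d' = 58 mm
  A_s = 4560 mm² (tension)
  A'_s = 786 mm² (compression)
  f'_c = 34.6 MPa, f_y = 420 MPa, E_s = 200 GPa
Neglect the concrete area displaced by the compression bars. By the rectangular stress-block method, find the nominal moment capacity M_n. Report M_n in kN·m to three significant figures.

Assume both tension and compression steel yield.
Net tension couple steel: A_s − A'_s = 3774 mm².
a = (A_s − A'_s) f_y / (0.85 f'_c b) = 1585080/(0.85 × 34.6 × 300) = 179.65 mm.
c = a/β₁ = 179.65/0.803 = 223.72 mm; ε'_s = 0.003(c − d')/c = 0.0022 ≥ f_y/E_s = 0.0021, so compression steel does yield.
M_n = (A_s − A'_s) f_y (d − a/2) + A'_s f_y (d − d') = [1585080 × (715 − 89.825) + 330120 × (715 − 58)] × 10⁻⁶ = 990.95 + 216.89 = 1207.84 kN·m.

M_n ≈ 1210 kN·m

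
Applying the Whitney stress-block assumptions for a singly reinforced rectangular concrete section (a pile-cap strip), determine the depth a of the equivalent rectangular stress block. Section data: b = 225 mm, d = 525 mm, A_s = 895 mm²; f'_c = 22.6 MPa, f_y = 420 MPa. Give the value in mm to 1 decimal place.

a ≈ 87.0 mm

T = A_s f_y = 895 × 420 = 375900 N = 375.9 kN.
Setting C = 0.85 f'_c a b equal to T: a = 375900/(0.85 × 22.6 × 225) = 87.0 mm.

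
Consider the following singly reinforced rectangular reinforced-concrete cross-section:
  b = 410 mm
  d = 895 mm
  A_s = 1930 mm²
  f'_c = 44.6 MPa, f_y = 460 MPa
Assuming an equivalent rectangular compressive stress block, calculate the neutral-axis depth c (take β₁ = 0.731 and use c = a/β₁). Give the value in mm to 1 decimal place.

T = A_s f_y = 1930 × 460 = 887800 N = 887.8 kN.
Setting C = 0.85 f'_c a b equal to T: a = 887800/(0.85 × 44.6 × 410) = 57.119 mm.
With β₁ = 0.731, c = a/β₁ = 57.119/0.731 = 78.1 mm.

c ≈ 78.1 mm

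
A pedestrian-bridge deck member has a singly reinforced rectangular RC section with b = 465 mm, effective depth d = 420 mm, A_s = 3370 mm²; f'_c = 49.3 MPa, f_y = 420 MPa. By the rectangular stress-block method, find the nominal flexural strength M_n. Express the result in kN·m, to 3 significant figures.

M_n ≈ 543 kN·m

T = A_s f_y = 3370 × 420 = 1415400 N = 1415.4 kN.
From C = T: a = T/(0.85 f'_c b) = 1415400/(0.85 × 49.3 × 465) = 72.64 mm.
M_n = T(d − a/2) = 1415.4 kN × (420 − 36.32) mm = 543.06 kN·m.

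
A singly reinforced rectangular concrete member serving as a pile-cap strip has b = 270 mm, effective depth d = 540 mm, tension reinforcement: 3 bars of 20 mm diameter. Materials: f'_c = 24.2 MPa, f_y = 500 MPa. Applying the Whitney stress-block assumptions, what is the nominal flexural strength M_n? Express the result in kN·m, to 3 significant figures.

M_n ≈ 234 kN·m

A_s = 3 × 314 = 942 mm².
T = A_s f_y = 942 × 500 = 471000 N = 471 kN.
From C = T: a = T/(0.85 f'_c b) = 471000/(0.85 × 24.2 × 270) = 84.81 mm.
M_n = T(d − a/2) = 471 kN × (540 − 42.405) mm = 234.37 kN·m.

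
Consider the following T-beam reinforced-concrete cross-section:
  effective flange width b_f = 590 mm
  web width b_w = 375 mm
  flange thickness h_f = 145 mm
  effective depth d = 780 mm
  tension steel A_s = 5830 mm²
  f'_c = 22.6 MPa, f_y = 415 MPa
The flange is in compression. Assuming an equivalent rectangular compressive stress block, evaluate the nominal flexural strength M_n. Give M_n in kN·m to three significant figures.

M_n ≈ 1610 kN·m

Tension: T = A_s f_y = 5830 × 415 = 2419450 N.
Try a within the flange: a = T/(0.85 f'_c b_f) = 2419450/(0.85 × 22.6 × 590) = 213.47 mm.
a = 213.47 > h_f = 145 mm: the block extends into the web. Split into flange-overhang and web parts.
C_f = 0.85 f'_c (b_f − b_w) h_f = 0.85 × 22.6 × (590 − 375) × 145 = 598872 N.
Remaining web compression depth: a_w = (T − C_f)/(0.85 f'_c b_w) = (2419450 − 598872)/(0.85 × 22.6 × 375) = 252.73 mm.
M_n = C_f(d − h_f/2) + (T − C_f)(d − a_w/2) = 598872 × (780 − 72.5) + 1820578 × (780 − 126.365) = 423.70 + 1189.99 = 1613.69 × 10⁶ N·mm.
M_n = 1613.69 kN·m.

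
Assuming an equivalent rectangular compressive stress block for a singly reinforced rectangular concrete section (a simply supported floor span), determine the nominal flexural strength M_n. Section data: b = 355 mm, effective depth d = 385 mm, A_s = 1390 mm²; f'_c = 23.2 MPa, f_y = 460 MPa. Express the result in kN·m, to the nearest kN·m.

T = A_s f_y = 1390 × 460 = 639400 N = 639.4 kN.
From C = T: a = T/(0.85 f'_c b) = 639400/(0.85 × 23.2 × 355) = 91.34 mm.
M_n = T(d − a/2) = 639.4 kN × (385 − 45.67) mm = 216.97 kN·m.

M_n ≈ 217 kN·m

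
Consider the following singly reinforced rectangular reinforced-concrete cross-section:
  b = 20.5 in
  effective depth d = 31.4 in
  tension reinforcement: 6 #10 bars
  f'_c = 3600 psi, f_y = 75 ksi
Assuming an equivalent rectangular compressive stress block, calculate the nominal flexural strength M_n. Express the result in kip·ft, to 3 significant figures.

M_n ≈ 1280 kip·ft

A_s = 6 × 1.27 = 7.62 in².
T = A_s f_y = 7.62 × 75 = 571.5 kips.
a = T/(0.85 f'_c b) = 571.5/(0.85 × 3.6 × 20.5) = 9.110 in.
M_n = T(d − a/2) = 571.5 × (31.4 − 4.555) = 15341.9 kip·in = 15341.9/12 = 1278.49 kip·ft.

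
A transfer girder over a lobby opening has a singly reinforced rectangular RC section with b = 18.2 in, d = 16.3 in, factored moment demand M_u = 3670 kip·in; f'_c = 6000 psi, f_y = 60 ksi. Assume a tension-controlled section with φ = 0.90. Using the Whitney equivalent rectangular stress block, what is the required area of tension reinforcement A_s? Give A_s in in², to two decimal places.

M_n = M_u/φ = 3670/0.90 = 4077.78 kip·in.
From M_n = 0.85 f'_c a b (d − a/2):
a = d − √(d² − 2M_n/(0.85 f'_c b)) = 16.3 − √(16.3² − 2 × 4077.78/(0.85 × 6 × 18.2)) = 2.965 in.
A_s = 0.85 f'_c a b / f_y = 0.85 × 6 × 2.965 × 18.2 / 60 = 4.587 in².

A_s ≈ 4.59 in²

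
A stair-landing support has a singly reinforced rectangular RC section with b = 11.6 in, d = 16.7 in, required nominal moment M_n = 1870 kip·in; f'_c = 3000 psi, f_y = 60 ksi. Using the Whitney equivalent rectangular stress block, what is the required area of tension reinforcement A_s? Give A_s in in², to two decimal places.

A_s ≈ 2.15 in²

From M_n = 0.85 f'_c a b (d − a/2):
a = d − √(d² − 2M_n/(0.85 f'_c b)) = 16.7 − √(16.7² − 2 × 1870/(0.85 × 3 × 11.6)) = 4.353 in.
A_s = 0.85 f'_c a b / f_y = 0.85 × 3 × 4.353 × 11.6 / 60 = 2.146 in².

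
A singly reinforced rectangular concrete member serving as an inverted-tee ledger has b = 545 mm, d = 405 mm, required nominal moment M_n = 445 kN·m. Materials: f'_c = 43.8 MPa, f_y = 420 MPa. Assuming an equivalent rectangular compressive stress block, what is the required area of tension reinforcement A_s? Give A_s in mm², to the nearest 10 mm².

With M_n = 0.85 f'_c a b (d − a/2), solve the quadratic for a:
a = d − √(d² − 2M_n/(0.85 f'_c b)) = 405 − √(405² − 2 × 445×10⁶/(0.85 × 43.8 × 545)) = 58.36 mm.
A_s = 0.85 f'_c a b / f_y = 0.85 × 43.8 × 58.36 × 545 / 420 = 2819.4 mm².

A_s ≈ 2820 mm²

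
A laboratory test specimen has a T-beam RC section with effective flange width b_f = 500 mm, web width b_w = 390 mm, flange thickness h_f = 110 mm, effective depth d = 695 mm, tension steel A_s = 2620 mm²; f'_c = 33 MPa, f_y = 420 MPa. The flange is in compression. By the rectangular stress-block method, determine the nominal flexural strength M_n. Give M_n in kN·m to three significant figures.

Tension: T = A_s f_y = 2620 × 420 = 1100400 N.
Try a within the flange: a = T/(0.85 f'_c b_f) = 1100400/(0.85 × 33 × 500) = 78.46 mm.
Since a = 78.46 ≤ h_f = 110 mm, the stress block lies entirely in the flange; analyse as a rectangular beam of width b_f.
M_n = T(d − a/2) = 1100400 × (695 − 39.23) = 721.61 × 10⁶ N·mm.
M_n = 721.61 kN·m.

M_n ≈ 722 kN·m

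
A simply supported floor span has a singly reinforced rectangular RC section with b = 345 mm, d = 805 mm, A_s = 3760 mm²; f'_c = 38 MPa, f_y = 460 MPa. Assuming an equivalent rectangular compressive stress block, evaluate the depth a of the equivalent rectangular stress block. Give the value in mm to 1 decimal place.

T = A_s f_y = 3760 × 460 = 1729600 N = 1729.6 kN.
Setting C = 0.85 f'_c a b equal to T: a = 1729600/(0.85 × 38 × 345) = 155.2 mm.

a ≈ 155.2 mm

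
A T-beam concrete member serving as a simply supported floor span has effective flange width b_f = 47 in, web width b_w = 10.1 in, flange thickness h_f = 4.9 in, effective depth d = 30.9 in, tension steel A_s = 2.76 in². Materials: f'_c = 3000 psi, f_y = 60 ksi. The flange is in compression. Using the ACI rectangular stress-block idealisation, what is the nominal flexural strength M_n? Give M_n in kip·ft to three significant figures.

Tension: T = A_s f_y = 2.76 × 60 = 165.6 kips.
Try a within the flange: a = T/(0.85 f'_c b_f) = 165.6/(0.85 × 3 × 47) = 1.382 in.
Since a = 1.382 ≤ h_f = 4.9 in, the stress block lies entirely in the flange; analyse as a rectangular beam of width b_f.
M_n = T(d − a/2) = 165.6 × (30.9 − 0.691) = 5002.6 kip·in.
M_n = 5002.6/12 = 416.88 kip·ft.

M_n ≈ 417 kip·ft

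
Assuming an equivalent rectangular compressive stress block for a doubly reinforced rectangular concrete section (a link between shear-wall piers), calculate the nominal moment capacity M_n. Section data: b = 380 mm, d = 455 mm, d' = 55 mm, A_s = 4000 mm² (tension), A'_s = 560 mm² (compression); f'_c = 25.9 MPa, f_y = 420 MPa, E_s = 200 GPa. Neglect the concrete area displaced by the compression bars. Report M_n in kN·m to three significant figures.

M_n ≈ 627 kN·m

Assume both tension and compression steel yield.
Net tension couple steel: A_s − A'_s = 3440 mm².
a = (A_s − A'_s) f_y / (0.85 f'_c b) = 1444800/(0.85 × 25.9 × 380) = 172.71 mm.
c = a/β₁ = 172.71/0.85 = 203.19 mm; ε'_s = 0.003(c − d')/c = 0.0022 ≥ f_y/E_s = 0.0021, so compression steel does yield.
M_n = (A_s − A'_s) f_y (d − a/2) + A'_s f_y (d − d') = [1444800 × (455 − 86.355) + 235200 × (455 − 55)] × 10⁻⁶ = 532.62 + 94.08 = 626.70 kN·m.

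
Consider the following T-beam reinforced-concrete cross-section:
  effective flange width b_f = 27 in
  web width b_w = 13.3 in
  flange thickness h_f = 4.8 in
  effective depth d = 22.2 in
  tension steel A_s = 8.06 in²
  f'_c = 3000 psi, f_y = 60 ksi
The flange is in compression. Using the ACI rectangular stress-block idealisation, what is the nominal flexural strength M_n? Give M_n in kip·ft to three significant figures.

Tension: T = A_s f_y = 8.06 × 60 = 483.6 kips.
Try a within the flange: a = T/(0.85 f'_c b_f) = 483.6/(0.85 × 3 × 27) = 7.024 in.
a = 7.024 > h_f = 4.8 in: the block extends into the web. Split into flange-overhang and web parts.
C_f = 0.85 f'_c (b_f − b_w) h_f = 0.85 × 3 × (27 − 13.3) × 4.8 = 167.7 kips.
Remaining web compression depth: a_w = (T − C_f)/(0.85 f'_c b_w) = (483.6 − 167.7)/(0.85 × 3 × 13.3) = 9.314 in.
M_n = C_f(d − h_f/2) + (T − C_f)(d − a_w/2) = 167.7 × (22.2 − 2.4) + 315.9 × (22.2 − 4.657) = 3320.5 + 5541.8 = 8862.3 kip·in.
M_n = 8862.3/12 = 738.53 kip·ft.

M_n ≈ 739 kip·ft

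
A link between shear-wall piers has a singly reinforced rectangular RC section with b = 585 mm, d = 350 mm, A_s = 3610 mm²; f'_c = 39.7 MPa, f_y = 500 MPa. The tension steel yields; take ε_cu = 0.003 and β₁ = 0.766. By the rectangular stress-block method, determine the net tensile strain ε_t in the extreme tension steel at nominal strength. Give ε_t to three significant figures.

a = A_s f_y/(0.85 f'_c b) = 91.43 mm.
β₁ = 0.766, so c = a/β₁ = 91.43/0.766 = 119.36 mm.
From the linear strain diagram with ε_cu = 0.003: ε_t = 0.003 (d − c)/c = 0.003 × (350 − 119.36)/119.36 = 0.00580.
Since ε_t ≥ 0.005, the section is tension-controlled.

ε_t ≈ 0.00580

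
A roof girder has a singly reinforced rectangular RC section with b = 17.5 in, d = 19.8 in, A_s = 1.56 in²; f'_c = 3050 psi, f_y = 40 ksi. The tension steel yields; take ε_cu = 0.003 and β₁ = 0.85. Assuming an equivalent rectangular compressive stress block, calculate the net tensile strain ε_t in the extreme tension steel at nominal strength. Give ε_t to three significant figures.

ε_t ≈ 0.0337

a = A_s f_y/(0.85 f'_c b) = 1.375 in.
β₁ = 0.85, so c = a/β₁ = 1.375/0.85 = 1.618 in.
From the linear strain diagram with ε_cu = 0.003: ε_t = 0.003 (d − c)/c = 0.003 × (19.8 − 1.618)/1.618 = 0.0337.
Since ε_t ≥ 0.005, the section is tension-controlled.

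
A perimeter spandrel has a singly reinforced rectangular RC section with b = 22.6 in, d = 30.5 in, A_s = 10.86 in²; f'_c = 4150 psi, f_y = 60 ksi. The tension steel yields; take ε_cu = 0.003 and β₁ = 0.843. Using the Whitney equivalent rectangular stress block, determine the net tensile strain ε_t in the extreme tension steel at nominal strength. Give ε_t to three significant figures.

ε_t ≈ 0.00644

a = A_s f_y/(0.85 f'_c b) = 8.173 in.
β₁ = 0.843, so c = a/β₁ = 8.173/0.843 = 9.695 in.
From the linear strain diagram with ε_cu = 0.003: ε_t = 0.003 (d − c)/c = 0.003 × (30.5 − 9.695)/9.695 = 0.00644.
Since ε_t ≥ 0.005, the section is tension-controlled.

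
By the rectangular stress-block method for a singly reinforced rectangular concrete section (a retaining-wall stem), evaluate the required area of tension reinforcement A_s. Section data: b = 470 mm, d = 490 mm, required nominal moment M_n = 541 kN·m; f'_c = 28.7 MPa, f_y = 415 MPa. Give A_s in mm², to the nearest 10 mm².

A_s ≈ 2990 mm²

With M_n = 0.85 f'_c a b (d − a/2), solve the quadratic for a:
a = d − √(d² − 2M_n/(0.85 f'_c b)) = 490 − √(490² − 2 × 541×10⁶/(0.85 × 28.7 × 470)) = 108.25 mm.
A_s = 0.85 f'_c a b / f_y = 0.85 × 28.7 × 108.25 × 470 / 415 = 2990.7 mm².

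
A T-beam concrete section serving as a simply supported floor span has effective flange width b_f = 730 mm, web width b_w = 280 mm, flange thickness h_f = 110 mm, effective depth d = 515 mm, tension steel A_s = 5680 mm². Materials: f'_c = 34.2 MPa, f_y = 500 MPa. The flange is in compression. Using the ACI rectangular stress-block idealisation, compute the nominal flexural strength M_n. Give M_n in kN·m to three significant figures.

M_n ≈ 1260 kN·m

Tension: T = A_s f_y = 5680 × 500 = 2840000 N.
Try a within the flange: a = T/(0.85 f'_c b_f) = 2840000/(0.85 × 34.2 × 730) = 133.83 mm.
a = 133.83 > h_f = 110 mm: the block extends into the web. Split into flange-overhang and web parts.
C_f = 0.85 f'_c (b_f − b_w) h_f = 0.85 × 34.2 × (730 − 280) × 110 = 1438965 N.
Remaining web compression depth: a_w = (T − C_f)/(0.85 f'_c b_w) = (2840000 − 1438965)/(0.85 × 34.2 × 280) = 172.13 mm.
M_n = C_f(d − h_f/2) + (T − C_f)(d − a_w/2) = 1438965 × (515 − 55) + 1401035 × (515 − 86.065) = 661.92 + 600.95 = 1262.87 × 10⁶ N·mm.
M_n = 1262.87 kN·m.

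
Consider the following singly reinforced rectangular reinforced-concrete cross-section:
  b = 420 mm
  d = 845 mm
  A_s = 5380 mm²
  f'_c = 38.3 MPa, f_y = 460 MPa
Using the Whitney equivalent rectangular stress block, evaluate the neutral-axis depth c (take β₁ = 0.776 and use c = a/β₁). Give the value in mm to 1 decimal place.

c ≈ 233.2 mm

T = A_s f_y = 5380 × 460 = 2474800 N = 2474.8 kN.
Setting C = 0.85 f'_c a b equal to T: a = 2474800/(0.85 × 38.3 × 420) = 180.998 mm.
With β₁ = 0.776, c = a/β₁ = 180.998/0.776 = 233.2 mm.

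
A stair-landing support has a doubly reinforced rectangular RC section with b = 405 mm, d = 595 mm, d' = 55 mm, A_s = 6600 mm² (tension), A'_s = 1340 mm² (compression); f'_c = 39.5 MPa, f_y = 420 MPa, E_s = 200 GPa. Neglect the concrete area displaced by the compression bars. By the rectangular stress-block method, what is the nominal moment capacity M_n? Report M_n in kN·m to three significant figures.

Assume both tension and compression steel yield.
Net tension couple steel: A_s − A'_s = 5260 mm².
a = (A_s − A'_s) f_y / (0.85 f'_c b) = 2209200/(0.85 × 39.5 × 405) = 162.47 mm.
c = a/β₁ = 162.47/0.768 = 211.55 mm; ε'_s = 0.003(c − d')/c = 0.0022 ≥ f_y/E_s = 0.0021, so compression steel does yield.
M_n = (A_s − A'_s) f_y (d − a/2) + A'_s f_y (d − d') = [2209200 × (595 − 81.235) + 562800 × (595 − 55)] × 10⁻⁶ = 1135.01 + 303.91 = 1438.92 kN·m.

M_n ≈ 1440 kN·m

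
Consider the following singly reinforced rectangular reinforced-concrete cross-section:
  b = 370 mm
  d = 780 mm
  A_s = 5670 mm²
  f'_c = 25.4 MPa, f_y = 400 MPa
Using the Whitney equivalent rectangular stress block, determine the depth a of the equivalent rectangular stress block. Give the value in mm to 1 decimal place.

a ≈ 283.9 mm

T = A_s f_y = 5670 × 400 = 2268000 N = 2268 kN.
Setting C = 0.85 f'_c a b equal to T: a = 2268000/(0.85 × 25.4 × 370) = 283.9 mm.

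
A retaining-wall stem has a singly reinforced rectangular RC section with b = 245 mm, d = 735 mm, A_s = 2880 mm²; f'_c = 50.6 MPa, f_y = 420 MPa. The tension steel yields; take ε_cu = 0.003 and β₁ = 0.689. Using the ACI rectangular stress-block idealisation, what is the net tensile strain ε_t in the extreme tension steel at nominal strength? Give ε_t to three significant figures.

ε_t ≈ 0.0102

a = A_s f_y/(0.85 f'_c b) = 114.79 mm.
β₁ = 0.689, so c = a/β₁ = 114.79/0.689 = 166.60 mm.
From the linear strain diagram with ε_cu = 0.003: ε_t = 0.003 (d − c)/c = 0.003 × (735 − 166.60)/166.60 = 0.0102.
Since ε_t ≥ 0.005, the section is tension-controlled.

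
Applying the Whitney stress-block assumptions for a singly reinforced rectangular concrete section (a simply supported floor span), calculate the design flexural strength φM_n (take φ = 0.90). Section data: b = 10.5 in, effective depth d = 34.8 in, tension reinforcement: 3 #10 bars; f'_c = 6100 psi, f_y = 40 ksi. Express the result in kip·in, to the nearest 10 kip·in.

A_s = 3 × 1.27 = 3.81 in².
T = A_s f_y = 3.81 × 40 = 152.4 kips.
a = T/(0.85 f'_c b) = 152.4/(0.85 × 6.1 × 10.5) = 2.799 in.
M_n = T(d − a/2) = 152.4 × (34.8 − 1.3995) = 5090.2 kip·in.
φM_n = 0.90 × 5090.2 = 4581.2 kip·in.

φM_n ≈ 4580 kip·in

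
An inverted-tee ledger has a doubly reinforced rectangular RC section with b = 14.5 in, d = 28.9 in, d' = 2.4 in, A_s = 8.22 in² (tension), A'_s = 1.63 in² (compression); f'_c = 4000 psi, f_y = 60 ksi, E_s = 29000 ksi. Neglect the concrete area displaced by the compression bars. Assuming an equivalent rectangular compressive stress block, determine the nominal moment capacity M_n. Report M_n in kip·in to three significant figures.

Assume both steels yield.
a = (A_s − A'_s) f_y/(0.85 f'_c b) = (8.22 − 1.63) × 60/(0.85 × 4 × 14.5) = 8.020 in.
c = a/β₁ = 8.020/0.85 = 9.435 in; ε'_s = 0.003(c − d')/c = 0.0022 ≥ ε_y = 0.0021, so the compression steel yields.
M_n = (A_s − A'_s) f_y (d − a/2) + A'_s f_y (d − d') = 395.4 × (28.9 − 4.01) + 97.8 × (28.9 − 2.4) = 9841.5 + 2591.7 = 12433.2 kip·in.

M_n ≈ 12400 kip·in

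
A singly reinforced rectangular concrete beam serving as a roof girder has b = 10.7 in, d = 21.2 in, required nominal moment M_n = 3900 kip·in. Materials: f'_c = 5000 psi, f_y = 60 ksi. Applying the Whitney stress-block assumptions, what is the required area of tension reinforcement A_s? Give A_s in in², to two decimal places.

A_s ≈ 3.43 in²

From M_n = 0.85 f'_c a b (d − a/2):
a = d − √(d² − 2M_n/(0.85 f'_c b)) = 21.2 − √(21.2² − 2 × 3900/(0.85 × 5 × 10.7)) = 4.529 in.
A_s = 0.85 f'_c a b / f_y = 0.85 × 5 × 4.529 × 10.7 / 60 = 3.433 in².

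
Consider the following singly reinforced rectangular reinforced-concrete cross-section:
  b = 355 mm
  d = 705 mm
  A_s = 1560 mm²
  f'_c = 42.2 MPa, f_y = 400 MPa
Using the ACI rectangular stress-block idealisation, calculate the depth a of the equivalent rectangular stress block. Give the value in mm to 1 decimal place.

T = A_s f_y = 1560 × 400 = 624000 N = 624 kN.
Setting C = 0.85 f'_c a b equal to T: a = 624000/(0.85 × 42.2 × 355) = 49.0 mm.

a ≈ 49.0 mm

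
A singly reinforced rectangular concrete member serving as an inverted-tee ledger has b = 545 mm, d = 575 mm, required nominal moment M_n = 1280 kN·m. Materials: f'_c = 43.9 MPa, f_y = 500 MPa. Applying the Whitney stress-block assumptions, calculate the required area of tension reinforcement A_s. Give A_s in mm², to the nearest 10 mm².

With M_n = 0.85 f'_c a b (d − a/2), solve the quadratic for a:
a = d − √(d² − 2M_n/(0.85 f'_c b)) = 575 − √(575² − 2 × 1280×10⁶/(0.85 × 43.9 × 545)) = 122.51 mm.
A_s = 0.85 f'_c a b / f_y = 0.85 × 43.9 × 122.51 × 545 / 500 = 4982.9 mm².

A_s ≈ 4980 mm²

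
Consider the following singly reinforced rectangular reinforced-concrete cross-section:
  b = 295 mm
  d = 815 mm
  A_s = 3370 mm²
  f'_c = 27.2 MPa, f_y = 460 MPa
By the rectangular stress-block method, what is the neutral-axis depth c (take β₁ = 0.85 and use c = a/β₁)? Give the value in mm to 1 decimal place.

T = A_s f_y = 3370 × 460 = 1550200 N = 1550.2 kN.
Setting C = 0.85 f'_c a b equal to T: a = 1550200/(0.85 × 27.2 × 295) = 227.289 mm.
With β₁ = 0.85, c = a/β₁ = 227.289/0.85 = 267.4 mm.

c ≈ 267.4 mm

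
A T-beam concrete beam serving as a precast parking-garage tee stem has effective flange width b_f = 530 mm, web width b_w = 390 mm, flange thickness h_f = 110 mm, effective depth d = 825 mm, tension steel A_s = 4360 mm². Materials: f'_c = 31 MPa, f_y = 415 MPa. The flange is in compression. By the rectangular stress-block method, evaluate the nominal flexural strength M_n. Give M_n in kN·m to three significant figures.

M_n ≈ 1370 kN·m

Tension: T = A_s f_y = 4360 × 415 = 1809400 N.
Try a within the flange: a = T/(0.85 f'_c b_f) = 1809400/(0.85 × 31 × 530) = 129.56 mm.
a = 129.56 > h_f = 110 mm: the block extends into the web. Split into flange-overhang and web parts.
C_f = 0.85 f'_c (b_f − b_w) h_f = 0.85 × 31 × (530 − 390) × 110 = 405790 N.
Remaining web compression depth: a_w = (T − C_f)/(0.85 f'_c b_w) = (1809400 − 405790)/(0.85 × 31 × 390) = 136.58 mm.
M_n = C_f(d − h_f/2) + (T − C_f)(d − a_w/2) = 405790 × (825 − 55) + 1403610 × (825 − 68.29) = 312.46 + 1062.13 = 1374.59 × 10⁶ N·mm.
M_n = 1374.59 kN·m.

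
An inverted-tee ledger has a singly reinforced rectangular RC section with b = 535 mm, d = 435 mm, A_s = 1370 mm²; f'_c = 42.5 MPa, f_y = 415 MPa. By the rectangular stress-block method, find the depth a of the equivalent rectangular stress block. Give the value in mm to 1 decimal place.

T = A_s f_y = 1370 × 415 = 568550 N = 568.55 kN.
Setting C = 0.85 f'_c a b equal to T: a = 568550/(0.85 × 42.5 × 535) = 29.4 mm.

a ≈ 29.4 mm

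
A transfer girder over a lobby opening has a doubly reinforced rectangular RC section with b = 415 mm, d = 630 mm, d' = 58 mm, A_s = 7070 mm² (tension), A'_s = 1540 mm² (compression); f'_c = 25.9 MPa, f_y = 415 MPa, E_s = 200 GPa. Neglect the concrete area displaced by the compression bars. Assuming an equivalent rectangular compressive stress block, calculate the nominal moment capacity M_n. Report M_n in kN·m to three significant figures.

Assume both tension and compression steel yield.
Net tension couple steel: A_s − A'_s = 5530 mm².
a = (A_s − A'_s) f_y / (0.85 f'_c b) = 2294950/(0.85 × 25.9 × 415) = 251.19 mm.
c = a/β₁ = 251.19/0.85 = 295.52 mm; ε'_s = 0.003(c − d')/c = 0.0024 ≥ f_y/E_s = 0.0021, so compression steel does yield.
M_n = (A_s − A'_s) f_y (d − a/2) + A'_s f_y (d − d') = [2294950 × (630 − 125.595) + 639100 × (630 − 58)] × 10⁻⁶ = 1157.58 + 365.57 = 1523.15 kN·m.

M_n ≈ 1520 kN·m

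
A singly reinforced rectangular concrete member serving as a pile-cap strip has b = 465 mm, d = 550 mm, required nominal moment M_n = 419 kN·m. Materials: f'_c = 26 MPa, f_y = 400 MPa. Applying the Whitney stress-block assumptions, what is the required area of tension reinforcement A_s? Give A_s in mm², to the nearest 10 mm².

A_s ≈ 2050 mm²

With M_n = 0.85 f'_c a b (d − a/2), solve the quadratic for a:
a = d − √(d² − 2M_n/(0.85 f'_c b)) = 550 − √(550² − 2 × 419×10⁶/(0.85 × 26 × 465)) = 79.94 mm.
A_s = 0.85 f'_c a b / f_y = 0.85 × 26 × 79.94 × 465 / 400 = 2053.8 mm².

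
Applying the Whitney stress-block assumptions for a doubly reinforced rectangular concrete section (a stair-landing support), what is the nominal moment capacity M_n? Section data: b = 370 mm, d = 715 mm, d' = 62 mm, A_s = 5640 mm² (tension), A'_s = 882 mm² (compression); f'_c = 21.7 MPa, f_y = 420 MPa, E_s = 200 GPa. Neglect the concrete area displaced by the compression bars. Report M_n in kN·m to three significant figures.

Assume both tension and compression steel yield.
Net tension couple steel: A_s − A'_s = 4758 mm².
a = (A_s − A'_s) f_y / (0.85 f'_c b) = 1998360/(0.85 × 21.7 × 370) = 292.82 mm.
c = a/β₁ = 292.82/0.85 = 344.49 mm; ε'_s = 0.003(c − d')/c = 0.0025 ≥ f_y/E_s = 0.0021, so compression steel does yield.
M_n = (A_s − A'_s) f_y (d − a/2) + A'_s f_y (d − d') = [1998360 × (715 − 146.41) + 370440 × (715 − 62)] × 10⁻⁶ = 1136.25 + 241.90 = 1378.15 kN·m.

M_n ≈ 1380 kN·m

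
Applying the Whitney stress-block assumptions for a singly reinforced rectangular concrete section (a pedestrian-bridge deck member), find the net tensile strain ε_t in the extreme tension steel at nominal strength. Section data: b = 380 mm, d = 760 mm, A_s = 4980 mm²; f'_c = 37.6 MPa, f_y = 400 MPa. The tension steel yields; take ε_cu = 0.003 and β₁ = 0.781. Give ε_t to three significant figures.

a = A_s f_y/(0.85 f'_c b) = 164.02 mm.
β₁ = 0.781, so c = a/β₁ = 164.02/0.781 = 210.01 mm.
From the linear strain diagram with ε_cu = 0.003: ε_t = 0.003 (d − c)/c = 0.003 × (760 − 210.01)/210.01 = 0.00786.
Since ε_t ≥ 0.005, the section is tension-controlled.

ε_t ≈ 0.00786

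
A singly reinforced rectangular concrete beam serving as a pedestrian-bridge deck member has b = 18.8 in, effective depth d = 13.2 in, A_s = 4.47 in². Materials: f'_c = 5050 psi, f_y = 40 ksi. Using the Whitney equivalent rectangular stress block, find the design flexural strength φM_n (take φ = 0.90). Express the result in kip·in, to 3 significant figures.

φM_n ≈ 1950 kip·in

T = A_s f_y = 4.47 × 40 = 178.8 kips.
a = T/(0.85 f'_c b) = 178.8/(0.85 × 5.05 × 18.8) = 2.216 in.
M_n = T(d − a/2) = 178.8 × (13.2 − 1.108) = 2162.0 kip·in.
φM_n = 0.90 × 2162.0 = 1945.8 kip·in.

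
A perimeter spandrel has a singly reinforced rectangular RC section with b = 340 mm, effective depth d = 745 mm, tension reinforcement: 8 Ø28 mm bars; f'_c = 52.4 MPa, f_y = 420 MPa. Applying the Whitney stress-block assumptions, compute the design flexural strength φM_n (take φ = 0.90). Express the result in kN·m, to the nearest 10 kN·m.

φM_n ≈ 1260 kN·m

A_s = 8 × 616 = 4928 mm².
T = A_s f_y = 4928 × 420 = 2069760 N = 2069.76 kN.
From C = T: a = T/(0.85 f'_c b) = 2069760/(0.85 × 52.4 × 340) = 136.68 mm.
M_n = T(d − a/2) = 2069.76 kN × (745 − 68.34) mm = 1400.52 kN·m.
φM_n = 0.90 × 1400.52 = 1260.47 kN·m.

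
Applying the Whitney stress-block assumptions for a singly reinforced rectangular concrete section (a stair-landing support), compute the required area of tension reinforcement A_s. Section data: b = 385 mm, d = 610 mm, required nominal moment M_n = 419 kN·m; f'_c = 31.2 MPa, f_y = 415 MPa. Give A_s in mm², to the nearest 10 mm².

With M_n = 0.85 f'_c a b (d − a/2), solve the quadratic for a:
a = d − √(d² − 2M_n/(0.85 f'_c b)) = 610 − √(610² − 2 × 419×10⁶/(0.85 × 31.2 × 385)) = 71.46 mm.
A_s = 0.85 f'_c a b / f_y = 0.85 × 31.2 × 71.46 × 385 / 415 = 1758.1 mm².

A_s ≈ 1760 mm²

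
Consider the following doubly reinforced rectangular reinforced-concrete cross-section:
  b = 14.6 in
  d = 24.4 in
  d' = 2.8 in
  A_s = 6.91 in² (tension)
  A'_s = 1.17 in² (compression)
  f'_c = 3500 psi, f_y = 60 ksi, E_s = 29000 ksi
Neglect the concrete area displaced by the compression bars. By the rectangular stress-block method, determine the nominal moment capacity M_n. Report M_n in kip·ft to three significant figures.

M_n ≈ 713 kip·ft

Assume both steels yield.
a = (A_s − A'_s) f_y/(0.85 f'_c b) = (6.91 − 1.17) × 60/(0.85 × 3.5 × 14.6) = 7.929 in.
c = a/β₁ = 7.929/0.85 = 9.328 in; ε'_s = 0.003(c − d')/c = 0.0021 ≥ ε_y = 0.0021, so the compression steel yields.
M_n = (A_s − A'_s) f_y (d − a/2) + A'_s f_y (d − d') = 344.4 × (24.4 − 3.9645) + 70.2 × (24.4 − 2.8) = 7038.0 + 1516.3 = 8554.3 kip·in = 8554.3/12 = 712.86 kip·ft.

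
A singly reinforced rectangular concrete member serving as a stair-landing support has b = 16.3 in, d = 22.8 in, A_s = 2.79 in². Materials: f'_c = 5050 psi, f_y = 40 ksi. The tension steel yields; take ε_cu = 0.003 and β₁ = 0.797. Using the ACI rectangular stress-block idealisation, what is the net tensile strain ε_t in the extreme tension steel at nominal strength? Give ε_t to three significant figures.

ε_t ≈ 0.0312

a = A_s f_y/(0.85 f'_c b) = 1.595 in.
β₁ = 0.797, so c = a/β₁ = 1.595/0.797 = 2.001 in.
From the linear strain diagram with ε_cu = 0.003: ε_t = 0.003 (d − c)/c = 0.003 × (22.8 − 2.001)/2.001 = 0.0312.
Since ε_t ≥ 0.005, the section is tension-controlled.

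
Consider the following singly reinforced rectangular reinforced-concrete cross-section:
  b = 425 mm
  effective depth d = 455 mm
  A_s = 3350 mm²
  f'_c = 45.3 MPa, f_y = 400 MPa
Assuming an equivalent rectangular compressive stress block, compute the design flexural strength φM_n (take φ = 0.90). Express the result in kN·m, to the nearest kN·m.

φM_n ≈ 499 kN·m

T = A_s f_y = 3350 × 400 = 1340000 N = 1340 kN.
From C = T: a = T/(0.85 f'_c b) = 1340000/(0.85 × 45.3 × 425) = 81.88 mm.
M_n = T(d − a/2) = 1340 kN × (455 − 40.94) mm = 554.84 kN·m.
φM_n = 0.90 × 554.84 = 499.36 kN·m.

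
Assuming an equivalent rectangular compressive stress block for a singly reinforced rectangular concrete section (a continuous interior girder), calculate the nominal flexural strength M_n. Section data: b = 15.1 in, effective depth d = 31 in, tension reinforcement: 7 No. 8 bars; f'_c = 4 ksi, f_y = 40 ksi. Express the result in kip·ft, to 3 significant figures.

M_n ≈ 532 kip·ft

A_s = 7 × 0.79 = 5.53 in².
T = A_s f_y = 5.53 × 40 = 221.2 kips.
a = T/(0.85 f'_c b) = 221.2/(0.85 × 4 × 15.1) = 4.309 in.
M_n = T(d − a/2) = 221.2 × (31 − 2.1545) = 6380.6 kip·in = 6380.6/12 = 531.72 kip·ft.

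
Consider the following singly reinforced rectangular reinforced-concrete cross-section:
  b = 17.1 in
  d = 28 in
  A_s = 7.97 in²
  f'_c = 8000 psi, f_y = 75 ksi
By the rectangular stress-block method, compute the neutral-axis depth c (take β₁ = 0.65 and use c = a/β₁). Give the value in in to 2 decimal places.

c ≈ 7.91 in

T = A_s f_y = 7.97 × 75 = 597.75 kips.
a = T/(0.85 f'_c b) = 597.75/(0.85 × 8 × 17.1) = 5.1406 in.
With β₁ = 0.65, c = a/β₁ = 5.1406/0.65 = 7.91 in.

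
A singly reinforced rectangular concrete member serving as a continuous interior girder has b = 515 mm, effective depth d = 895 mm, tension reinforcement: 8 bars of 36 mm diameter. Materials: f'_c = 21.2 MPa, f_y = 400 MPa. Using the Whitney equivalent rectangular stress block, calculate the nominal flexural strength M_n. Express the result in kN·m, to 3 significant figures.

M_n ≈ 2340 kN·m

A_s = 8 × 1018 = 8144 mm².
T = A_s f_y = 8144 × 400 = 3257600 N = 3257.6 kN.
From C = T: a = T/(0.85 f'_c b) = 3257600/(0.85 × 21.2 × 515) = 351.02 mm.
M_n = T(d − a/2) = 3257.6 kN × (895 − 175.51) mm = 2343.81 kN·m.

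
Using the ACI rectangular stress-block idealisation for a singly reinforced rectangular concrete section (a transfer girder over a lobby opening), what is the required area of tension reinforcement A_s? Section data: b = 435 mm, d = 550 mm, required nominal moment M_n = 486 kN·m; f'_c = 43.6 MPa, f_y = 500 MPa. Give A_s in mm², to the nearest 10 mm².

A_s ≈ 1870 mm²

With M_n = 0.85 f'_c a b (d − a/2), solve the quadratic for a:
a = d − √(d² − 2M_n/(0.85 f'_c b)) = 550 − √(550² − 2 × 486×10⁶/(0.85 × 43.6 × 435)) = 57.86 mm.
A_s = 0.85 f'_c a b / f_y = 0.85 × 43.6 × 57.86 × 435 / 500 = 1865.5 mm².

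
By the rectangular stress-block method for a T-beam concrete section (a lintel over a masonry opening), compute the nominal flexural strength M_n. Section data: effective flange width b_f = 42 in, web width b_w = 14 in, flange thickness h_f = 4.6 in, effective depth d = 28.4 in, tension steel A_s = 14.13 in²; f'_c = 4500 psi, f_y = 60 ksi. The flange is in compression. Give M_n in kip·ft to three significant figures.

Tension: T = A_s f_y = 14.13 × 60 = 847.8 kips.
Try a within the flange: a = T/(0.85 f'_c b_f) = 847.8/(0.85 × 4.5 × 42) = 5.277 in.
a = 5.277 > h_f = 4.6 in: the block extends into the web. Split into flange-overhang and web parts.
C_f = 0.85 f'_c (b_f − b_w) h_f = 0.85 × 4.5 × (42 − 14) × 4.6 = 492.7 kips.
Remaining web compression depth: a_w = (T − C_f)/(0.85 f'_c b_w) = (847.8 − 492.7)/(0.85 × 4.5 × 14) = 6.631 in.
M_n = C_f(d − h_f/2) + (T − C_f)(d − a_w/2) = 492.7 × (28.4 − 2.3) + 355.1 × (28.4 − 3.3155) = 12859.5 + 8907.5 = 21767.0 kip·in.
M_n = 21767.0/12 = 1813.92 kip·ft.

M_n ≈ 1810 kip·ft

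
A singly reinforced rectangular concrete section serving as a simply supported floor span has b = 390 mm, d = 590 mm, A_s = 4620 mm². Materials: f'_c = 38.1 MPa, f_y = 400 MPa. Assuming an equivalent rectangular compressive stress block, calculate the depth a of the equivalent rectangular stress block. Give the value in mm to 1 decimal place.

a ≈ 146.3 mm

T = A_s f_y = 4620 × 400 = 1848000 N = 1848 kN.
Setting C = 0.85 f'_c a b equal to T: a = 1848000/(0.85 × 38.1 × 390) = 146.3 mm.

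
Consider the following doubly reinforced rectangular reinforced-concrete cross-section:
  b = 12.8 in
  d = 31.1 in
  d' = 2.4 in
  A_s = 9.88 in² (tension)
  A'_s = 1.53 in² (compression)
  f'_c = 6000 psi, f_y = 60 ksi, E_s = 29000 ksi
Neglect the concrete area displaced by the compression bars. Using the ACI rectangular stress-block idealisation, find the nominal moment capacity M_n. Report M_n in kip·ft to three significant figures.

Assume both steels yield.
a = (A_s − A'_s) f_y/(0.85 f'_c b) = (9.88 − 1.53) × 60/(0.85 × 6 × 12.8) = 7.675 in.
c = a/β₁ = 7.675/0.75 = 10.233 in; ε'_s = 0.003(c − d')/c = 0.0023 ≥ ε_y = 0.0021, so the compression steel yields.
M_n = (A_s − A'_s) f_y (d − a/2) + A'_s f_y (d − d') = 501 × (31.1 − 3.8375) + 91.8 × (31.1 − 2.4) = 13658.5 + 2634.7 = 16293.2 kip·in = 16293.2/12 = 1357.77 kip·ft.

M_n ≈ 1360 kip·ft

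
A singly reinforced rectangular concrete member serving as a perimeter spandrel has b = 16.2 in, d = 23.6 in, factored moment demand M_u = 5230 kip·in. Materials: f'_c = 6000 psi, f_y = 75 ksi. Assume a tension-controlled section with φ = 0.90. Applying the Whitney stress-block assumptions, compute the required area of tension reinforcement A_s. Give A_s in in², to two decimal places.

M_n = M_u/φ = 5230/0.90 = 5811.11 kip·in.
From M_n = 0.85 f'_c a b (d − a/2):
a = d − √(d² − 2M_n/(0.85 f'_c b)) = 23.6 − √(23.6² − 2 × 5811.11/(0.85 × 6 × 16.2)) = 3.197 in.
A_s = 0.85 f'_c a b / f_y = 0.85 × 6 × 3.197 × 16.2 / 75 = 3.522 in².

A_s ≈ 3.52 in²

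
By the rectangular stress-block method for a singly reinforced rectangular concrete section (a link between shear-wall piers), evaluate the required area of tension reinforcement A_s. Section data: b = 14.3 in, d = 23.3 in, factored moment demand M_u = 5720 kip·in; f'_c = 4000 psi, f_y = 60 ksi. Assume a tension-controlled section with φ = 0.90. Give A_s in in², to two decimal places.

M_n = M_u/φ = 5720/0.90 = 6355.56 kip·in.
From M_n = 0.85 f'_c a b (d − a/2):
a = d − √(d² − 2M_n/(0.85 f'_c b)) = 23.3 − √(23.3² − 2 × 6355.56/(0.85 × 4 × 14.3)) = 6.523 in.
A_s = 0.85 f'_c a b / f_y = 0.85 × 4 × 6.523 × 14.3 / 60 = 5.286 in².

A_s ≈ 5.29 in²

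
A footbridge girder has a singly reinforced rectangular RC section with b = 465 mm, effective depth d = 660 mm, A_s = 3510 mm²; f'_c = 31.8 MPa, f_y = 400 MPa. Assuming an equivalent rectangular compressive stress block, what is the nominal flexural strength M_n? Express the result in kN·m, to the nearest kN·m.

T = A_s f_y = 3510 × 400 = 1404000 N = 1404 kN.
From C = T: a = T/(0.85 f'_c b) = 1404000/(0.85 × 31.8 × 465) = 111.70 mm.
M_n = T(d − a/2) = 1404 kN × (660 − 55.85) mm = 848.23 kN·m.

M_n ≈ 848 kN·m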